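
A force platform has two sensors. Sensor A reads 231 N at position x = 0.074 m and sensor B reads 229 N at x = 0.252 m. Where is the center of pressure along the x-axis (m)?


COP_x = (F1*x1 + F2*x2) / (F1 + F2)
COP_x = (231*0.074 + 229*0.252) / (231 + 229)
Numerator = 74.8020
Denominator = 460
COP_x = 0.1626


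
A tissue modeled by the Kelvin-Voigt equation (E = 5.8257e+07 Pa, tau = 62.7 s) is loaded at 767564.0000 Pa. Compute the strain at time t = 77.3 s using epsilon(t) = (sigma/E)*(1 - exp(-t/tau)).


epsilon(t) = (sigma/E) * (1 - exp(-t/tau))
sigma/E = 767564.0000 / 5.8257e+07 = 0.0132
exp(-t/tau) = exp(-77.3 / 62.7) = 0.2915
epsilon = 0.0132 * (1 - 0.2915)
epsilon = 0.0093


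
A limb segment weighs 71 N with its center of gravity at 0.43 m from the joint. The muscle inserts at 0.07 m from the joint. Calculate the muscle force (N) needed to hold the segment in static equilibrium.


F_muscle = W * d_load / d_muscle
F_muscle = 71 * 0.43 / 0.07
Numerator = 30.5300
F_muscle = 436.1429


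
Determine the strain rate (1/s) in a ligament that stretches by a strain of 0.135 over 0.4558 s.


strain_rate = delta_strain / delta_t
strain_rate = 0.135 / 0.4558
strain_rate = 0.2962


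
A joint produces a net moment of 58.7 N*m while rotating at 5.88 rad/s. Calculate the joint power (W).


P = M * omega
P = 58.7 * 5.88
P = 345.1560


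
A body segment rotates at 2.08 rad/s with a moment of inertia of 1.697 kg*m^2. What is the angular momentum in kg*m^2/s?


L = I * omega
L = 1.697 * 2.08
L = 3.5298


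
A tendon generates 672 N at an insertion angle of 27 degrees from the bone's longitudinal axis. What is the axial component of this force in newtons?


F_eff = F_tendon * cos(theta)
theta = 27 deg = 0.4712 rad
cos(theta) = 0.8910
F_eff = 672 * 0.8910
F_eff = 598.7564


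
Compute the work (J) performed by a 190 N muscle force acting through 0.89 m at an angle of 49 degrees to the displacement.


W = F * d * cos(theta)
theta = 49 deg = 0.8552 rad
cos(theta) = 0.6561
W = 190 * 0.89 * 0.6561
W = 110.9396


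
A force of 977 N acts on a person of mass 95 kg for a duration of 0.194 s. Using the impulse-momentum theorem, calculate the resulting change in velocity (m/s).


J = F * dt = 977 * 0.194 = 189.5380 N*s
delta_v = J / m
delta_v = 189.5380 / 95
delta_v = 1.9951


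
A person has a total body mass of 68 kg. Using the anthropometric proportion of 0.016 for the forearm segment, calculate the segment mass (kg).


m_segment = body_mass * fraction
m_segment = 68 * 0.016
m_segment = 1.0880


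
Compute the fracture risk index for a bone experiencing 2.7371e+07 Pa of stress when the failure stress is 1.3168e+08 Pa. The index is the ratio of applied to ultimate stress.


FRI = applied / ultimate
FRI = 2.7371e+07 / 1.3168e+08
FRI = 0.2079


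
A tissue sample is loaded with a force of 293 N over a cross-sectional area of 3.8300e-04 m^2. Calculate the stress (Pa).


stress = F / A
stress = 293 / 3.8300e-04
stress = 765013.0548


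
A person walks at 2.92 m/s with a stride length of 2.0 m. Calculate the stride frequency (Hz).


f = v / stride_length
f = 2.92 / 2.0
f = 1.4600


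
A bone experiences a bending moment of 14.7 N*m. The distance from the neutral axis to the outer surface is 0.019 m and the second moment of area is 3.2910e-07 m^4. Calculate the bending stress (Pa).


sigma = M * c / I
sigma = 14.7 * 0.019 / 3.2910e-07
M * c = 0.2793
sigma = 848678.2133


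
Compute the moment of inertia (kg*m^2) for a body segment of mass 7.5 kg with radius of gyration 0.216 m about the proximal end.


I = m * k^2
I = 7.5 * 0.216^2
k^2 = 0.0467
I = 0.3499


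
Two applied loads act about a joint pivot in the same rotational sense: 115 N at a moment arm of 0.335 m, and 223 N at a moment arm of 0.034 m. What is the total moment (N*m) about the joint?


M = F1 * d1 + F2 * d2
M = 115 * 0.335 + 223 * 0.034
M = 38.5250 + 7.5820
M = 46.1070


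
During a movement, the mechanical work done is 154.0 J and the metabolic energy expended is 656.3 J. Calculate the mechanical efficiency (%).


eta = (W_mech / E_meta) * 100
eta = (154.0 / 656.3) * 100
ratio = 0.2346
eta = 23.4649


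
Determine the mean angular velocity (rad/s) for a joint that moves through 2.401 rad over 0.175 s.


omega = delta_theta / delta_t
omega = 2.401 / 0.175
omega = 13.7200


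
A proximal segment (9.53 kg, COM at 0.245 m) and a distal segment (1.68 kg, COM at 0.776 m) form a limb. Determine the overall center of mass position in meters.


COM = (m1*x1 + m2*x2) / (m1 + m2)
COM = (9.53*0.245 + 1.68*0.776) / (9.53 + 1.68)
Numerator = 3.6385
Denominator = 11.2100
COM = 0.3246


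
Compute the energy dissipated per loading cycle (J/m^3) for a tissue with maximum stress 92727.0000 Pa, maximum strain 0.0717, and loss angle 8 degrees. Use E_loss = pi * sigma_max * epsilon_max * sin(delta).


E_loss = pi * sigma_max * epsilon_max * sin(delta)
delta = 8 deg = 0.1396 rad
sin(delta) = 0.1392
E_loss = pi * 92727.0000 * 0.0717 * 0.1392
E_loss = 2906.9030


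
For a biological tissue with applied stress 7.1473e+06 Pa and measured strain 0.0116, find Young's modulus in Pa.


E = stress / strain
E = 7.1473e+06 / 0.0116
E = 6.1615e+08


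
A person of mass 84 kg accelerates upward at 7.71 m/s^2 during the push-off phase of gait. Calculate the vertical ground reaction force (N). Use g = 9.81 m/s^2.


GRF = m * (g + a)
GRF = 84 * (9.81 + 7.71)
GRF = 84 * 17.5200
GRF = 1471.6800


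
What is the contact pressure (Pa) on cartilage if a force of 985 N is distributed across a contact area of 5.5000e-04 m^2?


P = F / A
P = 985 / 5.5000e-04
P = 1.7909e+06


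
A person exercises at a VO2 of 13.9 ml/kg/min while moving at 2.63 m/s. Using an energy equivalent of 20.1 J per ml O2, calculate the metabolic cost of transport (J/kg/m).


Power per kg = VO2 * 20.1 / 60
Power per kg = 13.9 * 20.1 / 60 = 4.6565 W/kg
Cost = power_per_kg / speed
Cost = 4.6565 / 2.63
Cost = 1.7705


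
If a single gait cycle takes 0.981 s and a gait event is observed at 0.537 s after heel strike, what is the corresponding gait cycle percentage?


pct = (event_time / cycle_time) * 100
pct = (0.537 / 0.981) * 100
ratio = 0.5474
pct = 54.7401


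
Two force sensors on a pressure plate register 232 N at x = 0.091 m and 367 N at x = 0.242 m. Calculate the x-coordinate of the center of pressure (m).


COP_x = (F1*x1 + F2*x2) / (F1 + F2)
COP_x = (232*0.091 + 367*0.242) / (232 + 367)
Numerator = 109.9260
Denominator = 599
COP_x = 0.1835


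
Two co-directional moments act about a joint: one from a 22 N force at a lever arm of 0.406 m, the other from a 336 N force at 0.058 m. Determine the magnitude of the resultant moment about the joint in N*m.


M = F1 * d1 + F2 * d2
M = 22 * 0.406 + 336 * 0.058
M = 8.9320 + 19.4880
M = 28.4200


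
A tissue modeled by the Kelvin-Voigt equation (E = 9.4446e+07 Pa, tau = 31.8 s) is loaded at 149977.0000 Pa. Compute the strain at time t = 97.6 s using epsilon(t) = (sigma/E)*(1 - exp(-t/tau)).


epsilon(t) = (sigma/E) * (1 - exp(-t/tau))
sigma/E = 149977.0000 / 9.4446e+07 = 0.0016
exp(-t/tau) = exp(-97.6 / 31.8) = 0.0465
epsilon = 0.0016 * (1 - 0.0465)
epsilon = 0.0015


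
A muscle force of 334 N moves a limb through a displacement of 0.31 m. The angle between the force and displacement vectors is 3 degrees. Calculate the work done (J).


W = F * d * cos(theta)
theta = 3 deg = 0.0524 rad
cos(theta) = 0.9986
W = 334 * 0.31 * 0.9986
W = 103.3981


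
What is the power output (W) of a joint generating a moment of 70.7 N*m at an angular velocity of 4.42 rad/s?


P = M * omega
P = 70.7 * 4.42
P = 312.4940


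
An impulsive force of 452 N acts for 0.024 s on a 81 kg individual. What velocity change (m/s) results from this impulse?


J = F * dt = 452 * 0.024 = 10.8480 N*s
delta_v = J / m
delta_v = 10.8480 / 81
delta_v = 0.1339


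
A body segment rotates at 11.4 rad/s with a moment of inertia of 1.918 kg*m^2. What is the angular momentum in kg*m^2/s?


L = I * omega
L = 1.918 * 11.4
L = 21.8652


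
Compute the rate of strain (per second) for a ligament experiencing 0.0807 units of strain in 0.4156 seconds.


strain_rate = delta_strain / delta_t
strain_rate = 0.0807 / 0.4156
strain_rate = 0.1942


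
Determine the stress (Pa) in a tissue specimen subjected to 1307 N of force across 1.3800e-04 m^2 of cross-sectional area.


stress = F / A
stress = 1307 / 1.3800e-04
stress = 9.4710e+06


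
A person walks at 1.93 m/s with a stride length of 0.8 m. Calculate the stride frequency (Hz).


f = v / stride_length
f = 1.93 / 0.8
f = 2.4125


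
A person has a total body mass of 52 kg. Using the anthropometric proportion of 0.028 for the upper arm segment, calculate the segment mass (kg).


m_segment = body_mass * fraction
m_segment = 52 * 0.028
m_segment = 1.4560


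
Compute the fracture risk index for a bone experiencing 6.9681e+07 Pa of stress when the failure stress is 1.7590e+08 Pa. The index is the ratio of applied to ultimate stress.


FRI = applied / ultimate
FRI = 6.9681e+07 / 1.7590e+08
FRI = 0.3961


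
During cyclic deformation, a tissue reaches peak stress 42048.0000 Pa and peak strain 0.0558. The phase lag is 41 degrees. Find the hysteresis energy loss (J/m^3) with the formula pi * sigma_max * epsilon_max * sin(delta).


E_loss = pi * sigma_max * epsilon_max * sin(delta)
delta = 41 deg = 0.7156 rad
sin(delta) = 0.6561
E_loss = pi * 42048.0000 * 0.0558 * 0.6561
E_loss = 4835.8446


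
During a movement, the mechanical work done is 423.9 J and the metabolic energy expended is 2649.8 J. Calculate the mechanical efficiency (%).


eta = (W_mech / E_meta) * 100
eta = (423.9 / 2649.8) * 100
ratio = 0.1600
eta = 15.9974


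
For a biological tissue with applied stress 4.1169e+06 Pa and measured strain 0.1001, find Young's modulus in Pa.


E = stress / strain
E = 4.1169e+06 / 0.1001
E = 4.1128e+07


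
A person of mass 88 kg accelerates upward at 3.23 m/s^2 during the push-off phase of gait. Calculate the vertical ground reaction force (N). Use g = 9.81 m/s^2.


GRF = m * (g + a)
GRF = 88 * (9.81 + 3.23)
GRF = 88 * 13.0400
GRF = 1147.5200


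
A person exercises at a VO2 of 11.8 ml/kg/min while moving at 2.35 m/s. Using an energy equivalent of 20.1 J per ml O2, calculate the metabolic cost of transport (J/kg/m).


Power per kg = VO2 * 20.1 / 60
Power per kg = 11.8 * 20.1 / 60 = 3.9530 W/kg
Cost = power_per_kg / speed
Cost = 3.9530 / 2.35
Cost = 1.6821


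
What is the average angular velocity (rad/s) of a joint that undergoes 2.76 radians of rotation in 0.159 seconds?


omega = delta_theta / delta_t
omega = 2.76 / 0.159
omega = 17.3585


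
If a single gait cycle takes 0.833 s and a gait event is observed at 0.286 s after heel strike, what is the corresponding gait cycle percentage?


pct = (event_time / cycle_time) * 100
pct = (0.286 / 0.833) * 100
ratio = 0.3433
pct = 34.3337


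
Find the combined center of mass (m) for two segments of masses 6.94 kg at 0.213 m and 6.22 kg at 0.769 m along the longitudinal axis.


COM = (m1*x1 + m2*x2) / (m1 + m2)
COM = (6.94*0.213 + 6.22*0.769) / (6.94 + 6.22)
Numerator = 6.2614
Denominator = 13.1600
COM = 0.4758


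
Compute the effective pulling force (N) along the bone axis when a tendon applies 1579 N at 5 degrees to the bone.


F_eff = F_tendon * cos(theta)
theta = 5 deg = 0.0873 rad
cos(theta) = 0.9962
F_eff = 1579 * 0.9962
F_eff = 1572.9914


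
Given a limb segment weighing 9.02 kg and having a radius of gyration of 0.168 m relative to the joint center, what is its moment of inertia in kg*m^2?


I = m * k^2
I = 9.02 * 0.168^2
k^2 = 0.0282
I = 0.2546


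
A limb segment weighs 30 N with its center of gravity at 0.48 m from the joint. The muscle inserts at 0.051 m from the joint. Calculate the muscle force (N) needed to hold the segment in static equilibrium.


F_muscle = W * d_load / d_muscle
F_muscle = 30 * 0.48 / 0.051
Numerator = 14.4000
F_muscle = 282.3529


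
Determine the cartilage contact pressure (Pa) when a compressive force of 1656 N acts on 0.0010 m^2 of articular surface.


P = F / A
P = 1656 / 0.0010
P = 1.6560e+06


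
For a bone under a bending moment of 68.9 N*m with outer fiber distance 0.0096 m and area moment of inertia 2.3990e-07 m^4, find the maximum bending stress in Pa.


sigma = M * c / I
sigma = 68.9 * 0.0096 / 2.3990e-07
M * c = 0.6614
sigma = 2.7571e+06


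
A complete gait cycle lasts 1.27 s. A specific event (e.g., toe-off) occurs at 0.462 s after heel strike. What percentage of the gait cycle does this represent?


pct = (event_time / cycle_time) * 100
pct = (0.462 / 1.27) * 100
ratio = 0.3638
pct = 36.3780


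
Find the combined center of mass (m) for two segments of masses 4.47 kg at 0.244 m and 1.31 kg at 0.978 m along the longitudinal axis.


COM = (m1*x1 + m2*x2) / (m1 + m2)
COM = (4.47*0.244 + 1.31*0.978) / (4.47 + 1.31)
Numerator = 2.3719
Denominator = 5.7800
COM = 0.4104


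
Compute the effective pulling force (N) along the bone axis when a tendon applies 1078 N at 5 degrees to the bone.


F_eff = F_tendon * cos(theta)
theta = 5 deg = 0.0873 rad
cos(theta) = 0.9962
F_eff = 1078 * 0.9962
F_eff = 1073.8979


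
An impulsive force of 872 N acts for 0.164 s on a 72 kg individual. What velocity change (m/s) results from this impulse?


J = F * dt = 872 * 0.164 = 143.0080 N*s
delta_v = J / m
delta_v = 143.0080 / 72
delta_v = 1.9862


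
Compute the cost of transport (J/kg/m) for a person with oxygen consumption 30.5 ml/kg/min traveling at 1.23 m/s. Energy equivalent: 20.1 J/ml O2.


Power per kg = VO2 * 20.1 / 60
Power per kg = 30.5 * 20.1 / 60 = 10.2175 W/kg
Cost = power_per_kg / speed
Cost = 10.2175 / 1.23
Cost = 8.3069


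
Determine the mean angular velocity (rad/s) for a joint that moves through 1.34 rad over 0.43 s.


omega = delta_theta / delta_t
omega = 1.34 / 0.43
omega = 3.1163


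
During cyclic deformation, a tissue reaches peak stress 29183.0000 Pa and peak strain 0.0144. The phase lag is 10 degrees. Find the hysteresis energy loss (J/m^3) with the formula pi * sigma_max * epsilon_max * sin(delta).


E_loss = pi * sigma_max * epsilon_max * sin(delta)
delta = 10 deg = 0.1745 rad
sin(delta) = 0.1736
E_loss = pi * 29183.0000 * 0.0144 * 0.1736
E_loss = 229.2517


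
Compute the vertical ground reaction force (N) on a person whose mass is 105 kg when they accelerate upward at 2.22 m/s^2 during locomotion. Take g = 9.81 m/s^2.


GRF = m * (g + a)
GRF = 105 * (9.81 + 2.22)
GRF = 105 * 12.0300
GRF = 1263.1500


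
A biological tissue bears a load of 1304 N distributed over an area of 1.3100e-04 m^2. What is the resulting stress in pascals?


stress = F / A
stress = 1304 / 1.3100e-04
stress = 9.9542e+06


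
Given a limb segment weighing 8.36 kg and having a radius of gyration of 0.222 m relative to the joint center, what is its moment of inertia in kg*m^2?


I = m * k^2
I = 8.36 * 0.222^2
k^2 = 0.0493
I = 0.4120


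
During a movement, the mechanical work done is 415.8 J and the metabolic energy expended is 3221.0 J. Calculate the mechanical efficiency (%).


eta = (W_mech / E_meta) * 100
eta = (415.8 / 3221.0) * 100
ratio = 0.1291
eta = 12.9090


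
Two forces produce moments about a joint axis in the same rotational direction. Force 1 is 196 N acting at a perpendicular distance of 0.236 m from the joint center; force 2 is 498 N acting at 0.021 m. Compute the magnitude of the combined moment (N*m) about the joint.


M = F1 * d1 + F2 * d2
M = 196 * 0.236 + 498 * 0.021
M = 46.2560 + 10.4580
M = 56.7140


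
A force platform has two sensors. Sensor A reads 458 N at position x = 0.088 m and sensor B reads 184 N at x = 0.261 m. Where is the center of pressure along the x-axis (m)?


COP_x = (F1*x1 + F2*x2) / (F1 + F2)
COP_x = (458*0.088 + 184*0.261) / (458 + 184)
Numerator = 88.3280
Denominator = 642
COP_x = 0.1376


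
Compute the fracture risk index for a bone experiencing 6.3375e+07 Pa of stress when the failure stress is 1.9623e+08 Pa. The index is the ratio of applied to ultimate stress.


FRI = applied / ultimate
FRI = 6.3375e+07 / 1.9623e+08
FRI = 0.3230


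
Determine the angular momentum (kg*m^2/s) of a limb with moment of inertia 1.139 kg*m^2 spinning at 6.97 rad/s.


L = I * omega
L = 1.139 * 6.97
L = 7.9388


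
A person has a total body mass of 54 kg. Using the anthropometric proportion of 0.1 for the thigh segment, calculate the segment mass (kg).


m_segment = body_mass * fraction
m_segment = 54 * 0.1
m_segment = 5.4000


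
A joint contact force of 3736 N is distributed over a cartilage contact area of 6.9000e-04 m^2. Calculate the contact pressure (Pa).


P = F / A
P = 3736 / 6.9000e-04
P = 5.4145e+06


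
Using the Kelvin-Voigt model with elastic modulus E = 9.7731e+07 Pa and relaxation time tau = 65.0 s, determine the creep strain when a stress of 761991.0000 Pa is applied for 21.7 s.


epsilon(t) = (sigma/E) * (1 - exp(-t/tau))
sigma/E = 761991.0000 / 9.7731e+07 = 0.0078
exp(-t/tau) = exp(-21.7 / 65.0) = 0.7162
epsilon = 0.0078 * (1 - 0.7162)
epsilon = 0.0022


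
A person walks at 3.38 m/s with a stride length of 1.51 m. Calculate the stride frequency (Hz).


f = v / stride_length
f = 3.38 / 1.51
f = 2.2384


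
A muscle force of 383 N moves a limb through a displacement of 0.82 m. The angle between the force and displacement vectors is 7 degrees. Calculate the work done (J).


W = F * d * cos(theta)
theta = 7 deg = 0.1222 rad
cos(theta) = 0.9925
W = 383 * 0.82 * 0.9925
W = 311.7190


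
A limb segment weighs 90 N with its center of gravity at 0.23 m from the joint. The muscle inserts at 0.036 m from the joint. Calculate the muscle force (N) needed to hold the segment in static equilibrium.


F_muscle = W * d_load / d_muscle
F_muscle = 90 * 0.23 / 0.036
Numerator = 20.7000
F_muscle = 575.0000


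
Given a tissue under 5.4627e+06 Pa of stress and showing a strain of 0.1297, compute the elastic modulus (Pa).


E = stress / strain
E = 5.4627e+06 / 0.1297
E = 4.2118e+07


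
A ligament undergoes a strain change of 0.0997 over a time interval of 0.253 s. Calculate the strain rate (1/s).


strain_rate = delta_strain / delta_t
strain_rate = 0.0997 / 0.253
strain_rate = 0.3941


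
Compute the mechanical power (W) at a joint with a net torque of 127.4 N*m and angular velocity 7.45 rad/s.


P = M * omega
P = 127.4 * 7.45
P = 949.1300


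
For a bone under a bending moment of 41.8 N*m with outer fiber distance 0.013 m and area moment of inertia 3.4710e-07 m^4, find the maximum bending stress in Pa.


sigma = M * c / I
sigma = 41.8 * 0.013 / 3.4710e-07
M * c = 0.5434
sigma = 1.5655e+06


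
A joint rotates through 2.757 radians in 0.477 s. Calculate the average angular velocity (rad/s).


omega = delta_theta / delta_t
omega = 2.757 / 0.477
omega = 5.7799


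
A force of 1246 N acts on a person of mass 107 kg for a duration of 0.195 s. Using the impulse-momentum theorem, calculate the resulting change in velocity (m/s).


J = F * dt = 1246 * 0.195 = 242.9700 N*s
delta_v = J / m
delta_v = 242.9700 / 107
delta_v = 2.2707


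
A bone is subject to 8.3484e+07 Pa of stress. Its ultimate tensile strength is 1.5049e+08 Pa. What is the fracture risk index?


FRI = applied / ultimate
FRI = 8.3484e+07 / 1.5049e+08
FRI = 0.5547


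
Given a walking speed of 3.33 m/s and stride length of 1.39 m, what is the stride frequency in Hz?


f = v / stride_length
f = 3.33 / 1.39
f = 2.3957


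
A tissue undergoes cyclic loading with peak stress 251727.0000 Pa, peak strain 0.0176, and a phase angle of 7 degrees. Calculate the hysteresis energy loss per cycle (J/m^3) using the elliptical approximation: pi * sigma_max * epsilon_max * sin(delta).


E_loss = pi * sigma_max * epsilon_max * sin(delta)
delta = 7 deg = 0.1222 rad
sin(delta) = 0.1219
E_loss = pi * 251727.0000 * 0.0176 * 0.1219
E_loss = 1696.2381


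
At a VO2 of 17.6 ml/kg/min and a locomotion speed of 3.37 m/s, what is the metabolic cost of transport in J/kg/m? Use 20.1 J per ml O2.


Power per kg = VO2 * 20.1 / 60
Power per kg = 17.6 * 20.1 / 60 = 5.8960 W/kg
Cost = power_per_kg / speed
Cost = 5.8960 / 3.37
Cost = 1.7496


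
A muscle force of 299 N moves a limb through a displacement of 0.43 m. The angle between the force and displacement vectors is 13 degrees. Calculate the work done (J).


W = F * d * cos(theta)
theta = 13 deg = 0.2269 rad
cos(theta) = 0.9744
W = 299 * 0.43 * 0.9744
W = 125.2748


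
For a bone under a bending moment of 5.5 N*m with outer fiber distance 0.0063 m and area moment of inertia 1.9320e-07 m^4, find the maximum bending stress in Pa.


sigma = M * c / I
sigma = 5.5 * 0.0063 / 1.9320e-07
M * c = 0.0347
sigma = 179347.8261


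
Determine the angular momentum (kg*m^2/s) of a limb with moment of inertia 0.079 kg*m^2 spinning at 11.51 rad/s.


L = I * omega
L = 0.079 * 11.51
L = 0.9093


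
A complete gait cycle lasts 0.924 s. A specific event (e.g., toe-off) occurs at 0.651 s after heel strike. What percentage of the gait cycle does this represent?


pct = (event_time / cycle_time) * 100
pct = (0.651 / 0.924) * 100
ratio = 0.7045
pct = 70.4545


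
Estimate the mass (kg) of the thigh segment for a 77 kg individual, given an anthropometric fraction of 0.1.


m_segment = body_mass * fraction
m_segment = 77 * 0.1
m_segment = 7.7000


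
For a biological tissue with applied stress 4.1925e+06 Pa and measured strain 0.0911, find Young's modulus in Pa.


E = stress / strain
E = 4.1925e+06 / 0.0911
E = 4.6021e+07


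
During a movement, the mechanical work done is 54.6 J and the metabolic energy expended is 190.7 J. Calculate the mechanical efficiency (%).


eta = (W_mech / E_meta) * 100
eta = (54.6 / 190.7) * 100
ratio = 0.2863
eta = 28.6314


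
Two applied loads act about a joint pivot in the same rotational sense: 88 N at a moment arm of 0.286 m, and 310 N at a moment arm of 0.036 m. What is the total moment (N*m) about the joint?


M = F1 * d1 + F2 * d2
M = 88 * 0.286 + 310 * 0.036
M = 25.1680 + 11.1600
M = 36.3280


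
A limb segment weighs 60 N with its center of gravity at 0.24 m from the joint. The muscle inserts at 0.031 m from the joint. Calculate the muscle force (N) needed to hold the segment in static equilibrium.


F_muscle = W * d_load / d_muscle
F_muscle = 60 * 0.24 / 0.031
Numerator = 14.4000
F_muscle = 464.5161


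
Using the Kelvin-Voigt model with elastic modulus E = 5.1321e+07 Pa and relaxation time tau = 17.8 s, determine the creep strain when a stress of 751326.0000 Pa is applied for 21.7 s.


epsilon(t) = (sigma/E) * (1 - exp(-t/tau))
sigma/E = 751326.0000 / 5.1321e+07 = 0.0146
exp(-t/tau) = exp(-21.7 / 17.8) = 0.2955
epsilon = 0.0146 * (1 - 0.2955)
epsilon = 0.0103


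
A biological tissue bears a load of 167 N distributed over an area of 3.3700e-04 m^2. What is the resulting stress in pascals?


stress = F / A
stress = 167 / 3.3700e-04
stress = 495548.9614


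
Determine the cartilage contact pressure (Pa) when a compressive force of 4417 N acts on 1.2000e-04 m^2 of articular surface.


P = F / A
P = 4417 / 1.2000e-04
P = 3.6808e+07


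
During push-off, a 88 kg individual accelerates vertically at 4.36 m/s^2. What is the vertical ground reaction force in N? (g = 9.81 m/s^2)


GRF = m * (g + a)
GRF = 88 * (9.81 + 4.36)
GRF = 88 * 14.1700
GRF = 1246.9600


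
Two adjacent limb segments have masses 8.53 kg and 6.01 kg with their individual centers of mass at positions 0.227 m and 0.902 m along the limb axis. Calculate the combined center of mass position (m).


COM = (m1*x1 + m2*x2) / (m1 + m2)
COM = (8.53*0.227 + 6.01*0.902) / (8.53 + 6.01)
Numerator = 7.3573
Denominator = 14.5400
COM = 0.5060


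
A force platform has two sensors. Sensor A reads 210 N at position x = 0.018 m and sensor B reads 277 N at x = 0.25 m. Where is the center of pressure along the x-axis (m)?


COP_x = (F1*x1 + F2*x2) / (F1 + F2)
COP_x = (210*0.018 + 277*0.25) / (210 + 277)
Numerator = 73.0300
Denominator = 487
COP_x = 0.1500


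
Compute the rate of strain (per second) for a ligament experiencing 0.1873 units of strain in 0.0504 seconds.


strain_rate = delta_strain / delta_t
strain_rate = 0.1873 / 0.0504
strain_rate = 3.7163


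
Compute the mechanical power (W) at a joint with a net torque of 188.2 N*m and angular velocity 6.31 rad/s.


P = M * omega
P = 188.2 * 6.31
P = 1187.5420


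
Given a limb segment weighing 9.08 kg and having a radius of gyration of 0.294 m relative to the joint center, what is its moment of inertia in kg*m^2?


I = m * k^2
I = 9.08 * 0.294^2
k^2 = 0.0864
I = 0.7848


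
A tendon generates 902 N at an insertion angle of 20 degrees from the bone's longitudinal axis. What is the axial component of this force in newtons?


F_eff = F_tendon * cos(theta)
theta = 20 deg = 0.3491 rad
cos(theta) = 0.9397
F_eff = 902 * 0.9397
F_eff = 847.6027


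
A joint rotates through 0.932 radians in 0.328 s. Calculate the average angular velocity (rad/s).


omega = delta_theta / delta_t
omega = 0.932 / 0.328
omega = 2.8415


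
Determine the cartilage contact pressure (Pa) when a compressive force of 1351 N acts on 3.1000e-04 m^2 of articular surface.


P = F / A
P = 1351 / 3.1000e-04
P = 4.3581e+06


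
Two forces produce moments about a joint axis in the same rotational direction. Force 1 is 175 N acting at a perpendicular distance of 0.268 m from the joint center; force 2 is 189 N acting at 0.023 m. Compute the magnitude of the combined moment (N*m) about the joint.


M = F1 * d1 + F2 * d2
M = 175 * 0.268 + 189 * 0.023
M = 46.9000 + 4.3470
M = 51.2470


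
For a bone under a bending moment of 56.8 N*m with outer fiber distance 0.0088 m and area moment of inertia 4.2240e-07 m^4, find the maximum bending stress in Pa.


sigma = M * c / I
sigma = 56.8 * 0.0088 / 4.2240e-07
M * c = 0.4998
sigma = 1.1833e+06


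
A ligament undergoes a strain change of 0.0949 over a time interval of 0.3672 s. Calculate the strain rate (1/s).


strain_rate = delta_strain / delta_t
strain_rate = 0.0949 / 0.3672
strain_rate = 0.2584


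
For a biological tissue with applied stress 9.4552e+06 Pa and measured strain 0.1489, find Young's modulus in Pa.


E = stress / strain
E = 9.4552e+06 / 0.1489
E = 6.3500e+07


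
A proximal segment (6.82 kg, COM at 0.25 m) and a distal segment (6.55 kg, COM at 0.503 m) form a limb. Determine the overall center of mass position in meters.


COM = (m1*x1 + m2*x2) / (m1 + m2)
COM = (6.82*0.25 + 6.55*0.503) / (6.82 + 6.55)
Numerator = 4.9996
Denominator = 13.3700
COM = 0.3739


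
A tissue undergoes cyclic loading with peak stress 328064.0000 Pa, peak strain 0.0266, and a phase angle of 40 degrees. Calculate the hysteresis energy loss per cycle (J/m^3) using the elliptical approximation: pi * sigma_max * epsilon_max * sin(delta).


E_loss = pi * sigma_max * epsilon_max * sin(delta)
delta = 40 deg = 0.6981 rad
sin(delta) = 0.6428
E_loss = pi * 328064.0000 * 0.0266 * 0.6428
E_loss = 17622.0968


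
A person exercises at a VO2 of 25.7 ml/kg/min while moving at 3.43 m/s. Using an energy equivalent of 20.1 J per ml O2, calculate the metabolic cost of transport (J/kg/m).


Power per kg = VO2 * 20.1 / 60
Power per kg = 25.7 * 20.1 / 60 = 8.6095 W/kg
Cost = power_per_kg / speed
Cost = 8.6095 / 3.43
Cost = 2.5101


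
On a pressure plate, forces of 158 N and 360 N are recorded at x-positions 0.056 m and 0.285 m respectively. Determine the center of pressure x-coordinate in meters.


COP_x = (F1*x1 + F2*x2) / (F1 + F2)
COP_x = (158*0.056 + 360*0.285) / (158 + 360)
Numerator = 111.4480
Denominator = 518
COP_x = 0.2152


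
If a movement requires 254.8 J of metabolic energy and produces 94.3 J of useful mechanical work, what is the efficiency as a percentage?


eta = (W_mech / E_meta) * 100
eta = (94.3 / 254.8) * 100
ratio = 0.3701
eta = 37.0094


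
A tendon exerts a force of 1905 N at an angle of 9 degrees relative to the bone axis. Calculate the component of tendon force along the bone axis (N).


F_eff = F_tendon * cos(theta)
theta = 9 deg = 0.1571 rad
cos(theta) = 0.9877
F_eff = 1905 * 0.9877
F_eff = 1881.5463


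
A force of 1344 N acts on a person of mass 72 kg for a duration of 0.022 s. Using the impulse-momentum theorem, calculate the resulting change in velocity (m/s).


J = F * dt = 1344 * 0.022 = 29.5680 N*s
delta_v = J / m
delta_v = 29.5680 / 72
delta_v = 0.4107


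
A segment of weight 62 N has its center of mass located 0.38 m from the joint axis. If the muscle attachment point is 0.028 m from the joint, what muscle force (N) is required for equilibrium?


F_muscle = W * d_load / d_muscle
F_muscle = 62 * 0.38 / 0.028
Numerator = 23.5600
F_muscle = 841.4286


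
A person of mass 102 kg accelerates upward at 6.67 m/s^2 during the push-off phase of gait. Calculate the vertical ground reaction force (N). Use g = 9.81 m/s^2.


GRF = m * (g + a)
GRF = 102 * (9.81 + 6.67)
GRF = 102 * 16.4800
GRF = 1680.9600


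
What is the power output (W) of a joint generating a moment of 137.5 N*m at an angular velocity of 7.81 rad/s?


P = M * omega
P = 137.5 * 7.81
P = 1073.8750


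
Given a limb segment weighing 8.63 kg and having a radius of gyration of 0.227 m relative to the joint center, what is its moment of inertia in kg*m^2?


I = m * k^2
I = 8.63 * 0.227^2
k^2 = 0.0515
I = 0.4447


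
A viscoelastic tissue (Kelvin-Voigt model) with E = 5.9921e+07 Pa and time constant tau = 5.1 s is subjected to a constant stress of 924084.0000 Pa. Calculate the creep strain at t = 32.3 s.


epsilon(t) = (sigma/E) * (1 - exp(-t/tau))
sigma/E = 924084.0000 / 5.9921e+07 = 0.0154
exp(-t/tau) = exp(-32.3 / 5.1) = 0.0018
epsilon = 0.0154 * (1 - 0.0018)
epsilon = 0.0154


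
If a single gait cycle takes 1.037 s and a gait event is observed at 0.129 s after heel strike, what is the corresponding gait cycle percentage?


pct = (event_time / cycle_time) * 100
pct = (0.129 / 1.037) * 100
ratio = 0.1244
pct = 12.4397


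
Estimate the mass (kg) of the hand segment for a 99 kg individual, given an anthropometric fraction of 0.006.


m_segment = body_mass * fraction
m_segment = 99 * 0.006
m_segment = 0.5940


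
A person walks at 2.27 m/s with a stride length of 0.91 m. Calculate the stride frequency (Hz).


f = v / stride_length
f = 2.27 / 0.91
f = 2.4945


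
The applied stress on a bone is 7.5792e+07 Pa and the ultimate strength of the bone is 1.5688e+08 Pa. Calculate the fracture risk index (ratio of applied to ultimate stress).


FRI = applied / ultimate
FRI = 7.5792e+07 / 1.5688e+08
FRI = 0.4831


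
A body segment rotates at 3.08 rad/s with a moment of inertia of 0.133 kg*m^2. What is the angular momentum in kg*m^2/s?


L = I * omega
L = 0.133 * 3.08
L = 0.4096


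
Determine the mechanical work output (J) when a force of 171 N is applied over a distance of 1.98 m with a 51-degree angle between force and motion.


W = F * d * cos(theta)
theta = 51 deg = 0.8901 rad
cos(theta) = 0.6293
W = 171 * 1.98 * 0.6293
W = 213.0753


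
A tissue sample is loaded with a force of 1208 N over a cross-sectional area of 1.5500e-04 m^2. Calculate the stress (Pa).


stress = F / A
stress = 1208 / 1.5500e-04
stress = 7.7935e+06


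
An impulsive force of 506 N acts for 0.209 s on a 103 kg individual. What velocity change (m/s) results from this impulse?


J = F * dt = 506 * 0.209 = 105.7540 N*s
delta_v = J / m
delta_v = 105.7540 / 103
delta_v = 1.0267


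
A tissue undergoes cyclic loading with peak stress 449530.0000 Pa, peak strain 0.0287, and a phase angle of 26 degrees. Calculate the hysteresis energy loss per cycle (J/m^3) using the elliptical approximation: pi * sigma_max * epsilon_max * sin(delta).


E_loss = pi * sigma_max * epsilon_max * sin(delta)
delta = 26 deg = 0.4538 rad
sin(delta) = 0.4384
E_loss = pi * 449530.0000 * 0.0287 * 0.4384
E_loss = 17767.7490


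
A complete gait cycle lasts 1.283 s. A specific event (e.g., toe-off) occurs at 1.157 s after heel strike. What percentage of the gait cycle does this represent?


pct = (event_time / cycle_time) * 100
pct = (1.157 / 1.283) * 100
ratio = 0.9018
pct = 90.1793


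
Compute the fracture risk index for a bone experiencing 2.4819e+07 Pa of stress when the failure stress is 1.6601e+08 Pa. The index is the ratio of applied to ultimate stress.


FRI = applied / ultimate
FRI = 2.4819e+07 / 1.6601e+08
FRI = 0.1495


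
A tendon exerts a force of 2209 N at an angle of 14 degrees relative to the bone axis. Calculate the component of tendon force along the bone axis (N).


F_eff = F_tendon * cos(theta)
theta = 14 deg = 0.2443 rad
cos(theta) = 0.9703
F_eff = 2209 * 0.9703
F_eff = 2143.3833


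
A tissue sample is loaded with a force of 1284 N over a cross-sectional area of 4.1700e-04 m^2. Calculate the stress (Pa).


stress = F / A
stress = 1284 / 4.1700e-04
stress = 3.0791e+06


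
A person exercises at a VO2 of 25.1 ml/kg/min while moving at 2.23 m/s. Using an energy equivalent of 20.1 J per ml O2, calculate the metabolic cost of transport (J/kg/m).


Power per kg = VO2 * 20.1 / 60
Power per kg = 25.1 * 20.1 / 60 = 8.4085 W/kg
Cost = power_per_kg / speed
Cost = 8.4085 / 2.23
Cost = 3.7706


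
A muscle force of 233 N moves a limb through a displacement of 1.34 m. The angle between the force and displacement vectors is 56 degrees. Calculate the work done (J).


W = F * d * cos(theta)
theta = 56 deg = 0.9774 rad
cos(theta) = 0.5592
W = 233 * 1.34 * 0.5592
W = 174.5912


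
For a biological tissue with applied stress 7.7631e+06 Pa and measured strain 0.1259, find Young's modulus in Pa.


E = stress / strain
E = 7.7631e+06 / 0.1259
E = 6.1661e+07


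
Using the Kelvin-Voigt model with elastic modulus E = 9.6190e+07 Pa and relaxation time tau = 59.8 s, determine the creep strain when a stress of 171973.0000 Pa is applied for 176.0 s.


epsilon(t) = (sigma/E) * (1 - exp(-t/tau))
sigma/E = 171973.0000 / 9.6190e+07 = 0.0018
exp(-t/tau) = exp(-176.0 / 59.8) = 0.0527
epsilon = 0.0018 * (1 - 0.0527)
epsilon = 0.0017


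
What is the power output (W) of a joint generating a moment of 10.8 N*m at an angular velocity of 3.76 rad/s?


P = M * omega
P = 10.8 * 3.76
P = 40.6080


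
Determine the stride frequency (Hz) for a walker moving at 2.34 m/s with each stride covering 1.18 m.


f = v / stride_length
f = 2.34 / 1.18
f = 1.9831


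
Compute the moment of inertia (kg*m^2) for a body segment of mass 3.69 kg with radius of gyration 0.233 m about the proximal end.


I = m * k^2
I = 3.69 * 0.233^2
k^2 = 0.0543
I = 0.2003


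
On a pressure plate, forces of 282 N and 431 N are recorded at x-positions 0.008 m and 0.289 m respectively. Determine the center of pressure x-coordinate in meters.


COP_x = (F1*x1 + F2*x2) / (F1 + F2)
COP_x = (282*0.008 + 431*0.289) / (282 + 431)
Numerator = 126.8150
Denominator = 713
COP_x = 0.1779


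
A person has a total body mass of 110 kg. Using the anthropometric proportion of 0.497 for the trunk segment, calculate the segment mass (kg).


m_segment = body_mass * fraction
m_segment = 110 * 0.497
m_segment = 54.6700


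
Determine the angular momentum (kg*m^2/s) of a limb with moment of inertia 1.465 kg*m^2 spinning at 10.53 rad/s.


L = I * omega
L = 1.465 * 10.53
L = 15.4264


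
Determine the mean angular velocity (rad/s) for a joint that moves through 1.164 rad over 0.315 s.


omega = delta_theta / delta_t
omega = 1.164 / 0.315
omega = 3.6952


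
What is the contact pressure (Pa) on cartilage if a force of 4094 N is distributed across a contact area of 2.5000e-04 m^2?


P = F / A
P = 4094 / 2.5000e-04
P = 1.6376e+07


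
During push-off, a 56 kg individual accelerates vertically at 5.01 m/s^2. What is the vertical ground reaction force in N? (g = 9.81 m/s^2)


GRF = m * (g + a)
GRF = 56 * (9.81 + 5.01)
GRF = 56 * 14.8200
GRF = 829.9200


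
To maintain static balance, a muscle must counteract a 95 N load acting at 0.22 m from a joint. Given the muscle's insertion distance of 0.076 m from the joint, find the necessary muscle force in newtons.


F_muscle = W * d_load / d_muscle
F_muscle = 95 * 0.22 / 0.076
Numerator = 20.9000
F_muscle = 275.0000


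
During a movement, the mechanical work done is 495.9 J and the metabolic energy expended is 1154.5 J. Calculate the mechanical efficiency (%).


eta = (W_mech / E_meta) * 100
eta = (495.9 / 1154.5) * 100
ratio = 0.4295
eta = 42.9537


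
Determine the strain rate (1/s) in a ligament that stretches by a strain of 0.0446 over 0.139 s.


strain_rate = delta_strain / delta_t
strain_rate = 0.0446 / 0.139
strain_rate = 0.3209


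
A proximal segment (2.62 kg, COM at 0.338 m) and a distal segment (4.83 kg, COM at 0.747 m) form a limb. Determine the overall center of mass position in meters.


COM = (m1*x1 + m2*x2) / (m1 + m2)
COM = (2.62*0.338 + 4.83*0.747) / (2.62 + 4.83)
Numerator = 4.4936
Denominator = 7.4500
COM = 0.6032


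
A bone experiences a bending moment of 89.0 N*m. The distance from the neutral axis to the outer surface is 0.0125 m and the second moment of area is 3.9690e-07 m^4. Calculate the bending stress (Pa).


sigma = M * c / I
sigma = 89.0 * 0.0125 / 3.9690e-07
M * c = 1.1125
sigma = 2.8030e+06


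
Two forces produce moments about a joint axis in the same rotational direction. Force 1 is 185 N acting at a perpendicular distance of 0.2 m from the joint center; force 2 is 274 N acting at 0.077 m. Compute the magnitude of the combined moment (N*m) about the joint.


M = F1 * d1 + F2 * d2
M = 185 * 0.2 + 274 * 0.077
M = 37.0000 + 21.0980
M = 58.0980


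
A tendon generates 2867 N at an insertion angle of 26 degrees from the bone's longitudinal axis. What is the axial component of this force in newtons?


F_eff = F_tendon * cos(theta)
theta = 26 deg = 0.4538 rad
cos(theta) = 0.8988
F_eff = 2867 * 0.8988
F_eff = 2576.8425


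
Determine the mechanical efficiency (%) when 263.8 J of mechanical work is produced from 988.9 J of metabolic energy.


eta = (W_mech / E_meta) * 100
eta = (263.8 / 988.9) * 100
ratio = 0.2668
eta = 26.6761


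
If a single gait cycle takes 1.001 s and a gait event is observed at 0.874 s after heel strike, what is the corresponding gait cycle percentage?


pct = (event_time / cycle_time) * 100
pct = (0.874 / 1.001) * 100
ratio = 0.8731
pct = 87.3127


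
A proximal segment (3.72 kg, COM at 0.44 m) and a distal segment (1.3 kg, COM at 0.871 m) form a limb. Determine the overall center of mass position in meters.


COM = (m1*x1 + m2*x2) / (m1 + m2)
COM = (3.72*0.44 + 1.3*0.871) / (3.72 + 1.3)
Numerator = 2.7691
Denominator = 5.0200
COM = 0.5516


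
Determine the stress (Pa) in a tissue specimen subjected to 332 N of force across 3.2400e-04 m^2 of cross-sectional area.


stress = F / A
stress = 332 / 3.2400e-04
stress = 1.0247e+06


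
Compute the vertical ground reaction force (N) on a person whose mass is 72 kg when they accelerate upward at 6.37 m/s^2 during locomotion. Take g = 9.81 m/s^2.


GRF = m * (g + a)
GRF = 72 * (9.81 + 6.37)
GRF = 72 * 16.1800
GRF = 1164.9600


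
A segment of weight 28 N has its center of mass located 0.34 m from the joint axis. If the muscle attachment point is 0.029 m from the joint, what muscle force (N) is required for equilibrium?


F_muscle = W * d_load / d_muscle
F_muscle = 28 * 0.34 / 0.029
Numerator = 9.5200
F_muscle = 328.2759


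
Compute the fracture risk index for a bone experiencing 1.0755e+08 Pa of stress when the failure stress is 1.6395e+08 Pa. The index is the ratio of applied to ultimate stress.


FRI = applied / ultimate
FRI = 1.0755e+08 / 1.6395e+08
FRI = 0.6560
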